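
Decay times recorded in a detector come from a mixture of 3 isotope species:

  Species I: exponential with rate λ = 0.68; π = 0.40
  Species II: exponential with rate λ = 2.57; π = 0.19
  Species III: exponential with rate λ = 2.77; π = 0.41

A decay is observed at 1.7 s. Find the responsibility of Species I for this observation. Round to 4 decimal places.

Posterior ∝ prior × likelihood, so P(k | x) ∝ π_k f_k(x); normalise over all components.
Exponential densities:
  L_I = 0.68·e^(−0.68·1.7) = 0.68·e^(−1.1560) = 0.214025
  L_II = 2.57·e^(−2.57·1.7) = 2.57·e^(−4.3690) = 0.0325462
  L_III = 2.77·e^(−2.77·1.7) = 2.77·e^(−4.7090) = 0.0249682
Weight by the priors:
  π_I·L_I = 0.40 × 0.214025 = 0.08561
  π_II·L_II = 0.19 × 0.0325462 = 0.00618378
  π_III·L_III = 0.41 × 0.0249682 = 0.010237
Marginal: 0.08561 + 0.00618378 + 0.010237 = 0.102031
P(Species I | 1.7 s) ≈ 0.8391

0.8391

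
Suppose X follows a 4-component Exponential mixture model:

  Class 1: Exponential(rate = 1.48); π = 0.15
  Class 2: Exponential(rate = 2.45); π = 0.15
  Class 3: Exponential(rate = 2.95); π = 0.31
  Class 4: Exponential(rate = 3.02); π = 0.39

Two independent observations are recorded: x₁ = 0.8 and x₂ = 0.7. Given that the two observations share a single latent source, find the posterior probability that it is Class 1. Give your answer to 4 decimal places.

Apply Bayes' rule: the posterior for each component is proportional to its prior times its likelihood at x.
Since both observations come from the same component, the likelihood for component k is f_k(x₁)·f_k(x₂).
  p_1 = [0.452957] × [0.52521] = 0.237897
  p_2 = [0.345103] × [0.440911] = 0.15216
  p_3 = [0.27854] × [0.374114] = 0.104206
  p_4 = [0.26962] × [0.364677] = 0.0983241
Weight by the priors:
  π_1·p_1 = 0.15 × 0.237897 = 0.0356846
  π_2·p_2 = 0.15 × 0.15216 = 0.022824
  π_3·p_3 = 0.31 × 0.104206 = 0.0323037
  π_4·p_4 = 0.39 × 0.0983241 = 0.0383464
Sum: 0.0356846 + 0.022824 + 0.0323037 + 0.0383464 = 0.129159
P(Class 1 | x₁, x₂) ≈ 0.2763

0.2763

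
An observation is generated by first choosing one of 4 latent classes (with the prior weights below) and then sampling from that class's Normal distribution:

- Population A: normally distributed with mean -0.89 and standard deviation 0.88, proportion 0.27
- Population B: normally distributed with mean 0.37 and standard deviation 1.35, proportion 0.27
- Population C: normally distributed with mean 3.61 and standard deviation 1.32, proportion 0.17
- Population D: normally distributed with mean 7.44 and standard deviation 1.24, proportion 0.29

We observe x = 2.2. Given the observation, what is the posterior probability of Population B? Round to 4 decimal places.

0.5207

By Bayes' theorem, P(k | x) = w_k f_k(x) / Σ_j w_j f_j(x).
Component likelihoods at x = 2.2:
  p_A = 0.000952955
  p_B = 0.117913
  p_C = 0.170832
  p_D = 4.26378e-05
Multiply by the mixture weights:
  w_A·p_A = 0.27 × 0.000952955 = 0.000257298
  w_B·p_B = 0.27 × 0.117913 = 0.0318365
  w_C·p_C = 0.17 × 0.170832 = 0.0290414
  w_D·p_D = 0.29 × 4.26378e-05 = 1.2365e-05
Sum: 0.000257298 + 0.0318365 + 0.0290414 + 1.2365e-05 = 0.0611475
Responsibility of Population B: 0.0318365 / 0.0611475 ≈ 0.5207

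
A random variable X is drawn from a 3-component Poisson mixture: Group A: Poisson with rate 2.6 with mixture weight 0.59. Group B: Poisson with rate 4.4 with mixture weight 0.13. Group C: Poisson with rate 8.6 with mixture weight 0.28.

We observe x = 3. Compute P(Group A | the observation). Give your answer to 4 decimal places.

P(component k | x) = π_k·f_k(x) / marginal(x), where marginal(x) = Σ_j π_j·f_j(x).
Component likelihoods at x = 3:
  L_A = 0.217572
  L_B = 0.174305
  L_C = 0.0195169
Multiply by the mixture weights:
  π_A·L_A = 0.59 × 0.217572 = 0.128368
  π_B·L_B = 0.13 × 0.174305 = 0.0226597
  π_C·L_C = 0.28 × 0.0195169 = 0.00546474
Denominator: 0.128368 + 0.0226597 + 0.00546474 = 0.156492
Responsibility of Group A: 0.128368 / 0.156492 ≈ 0.8203

0.8203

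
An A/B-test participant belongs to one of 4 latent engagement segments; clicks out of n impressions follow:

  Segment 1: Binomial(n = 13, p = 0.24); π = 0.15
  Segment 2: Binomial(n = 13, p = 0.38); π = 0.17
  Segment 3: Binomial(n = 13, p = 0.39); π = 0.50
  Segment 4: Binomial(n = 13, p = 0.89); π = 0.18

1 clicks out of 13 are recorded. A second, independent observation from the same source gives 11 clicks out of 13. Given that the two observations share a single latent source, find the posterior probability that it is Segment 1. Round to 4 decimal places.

Posterior ∝ prior × likelihood, so P(k | x) ∝ w_k f_k(x); normalise over all components.
Since both observations come from the same component, the likelihood for component k is f_k(x₁)·f_k(x₂).
  L_1 = [0.115856] × [6.8556e-06] = 7.94261e-07
  L_2 = [0.0159378] × [0.000715315] = 1.14005e-05
  L_3 = [0.0134575] × [0.000921436] = 1.24003e-05
  L_4 = [3.63116e-11] × [0.261921] = 9.51077e-12
Weight by the priors:
  w_1·L_1 = 0.15 × 7.94261e-07 = 1.19139e-07
  w_2·L_2 = 0.17 × 1.14005e-05 = 1.93809e-06
  w_3·L_3 = 0.50 × 1.24003e-05 = 6.20013e-06
  w_4·L_4 = 0.18 × 9.51077e-12 = 1.71194e-12
Marginal: 1.19139e-07 + 1.93809e-06 + 6.20013e-06 + 1.71194e-12 = 8.25736e-06
So the posterior for Segment 1 is 1.19139e-07 / 8.25736e-06 ≈ 0.0144.

0.0144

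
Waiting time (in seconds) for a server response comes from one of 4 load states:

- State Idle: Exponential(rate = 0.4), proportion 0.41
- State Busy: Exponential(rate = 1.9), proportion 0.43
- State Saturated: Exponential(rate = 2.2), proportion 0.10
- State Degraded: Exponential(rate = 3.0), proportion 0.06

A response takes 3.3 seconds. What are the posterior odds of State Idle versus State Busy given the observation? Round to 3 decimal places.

28.339

Only the two components matter; the odds are (w_i f_i(x)) / (w_j f_j(x)).
Evaluate each component's likelihood at the observed value:
  p_Idle = 0.4·e^(−0.4·3.3) = 0.4·e^(−1.3200) = 0.106854
  p_Busy = 1.9·e^(−1.9·3.3) = 1.9·e^(−6.2700) = 0.00359523
  p_Saturated = 2.2·e^(−2.2·3.3) = 2.2·e^(−7.2600) = 0.00154684
  p_Degraded = 3.0·e^(−3.0·3.3) = 3.0·e^(−9.9000) = 0.000150524
0.0438102 / 0.00154595 ≈ 28.339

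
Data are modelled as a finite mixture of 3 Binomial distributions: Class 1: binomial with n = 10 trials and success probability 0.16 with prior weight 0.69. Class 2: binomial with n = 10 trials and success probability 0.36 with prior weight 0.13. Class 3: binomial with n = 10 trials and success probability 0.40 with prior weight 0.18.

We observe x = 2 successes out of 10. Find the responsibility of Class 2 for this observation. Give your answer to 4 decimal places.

Posterior ∝ prior × likelihood, so P(k | x) ∝ w_k f_k(x); normalise over all components.
Binomial probabilities:
  L_1 = C(10,2)·0.16^2·0.84^8 = 45·0.0256·0.247876 = 0.285553
  L_2 = C(10,2)·0.36^2·0.64^8 = 45·0.1296·0.0281475 = 0.164156
  L_3 = C(10,2)·0.40^2·0.60^8 = 45·0.16·0.0167962 = 0.120932
Prior × likelihood for each component:
  w_1·L_1 = 0.69 × 0.285553 = 0.197032
  w_2·L_2 = 0.13 × 0.164156 = 0.0213403
  w_3·L_3 = 0.18 × 0.120932 = 0.0217678
Marginal: 0.197032 + 0.0213403 + 0.0217678 = 0.24014
P(Class 2 | data) ≈ 0.0889

0.0889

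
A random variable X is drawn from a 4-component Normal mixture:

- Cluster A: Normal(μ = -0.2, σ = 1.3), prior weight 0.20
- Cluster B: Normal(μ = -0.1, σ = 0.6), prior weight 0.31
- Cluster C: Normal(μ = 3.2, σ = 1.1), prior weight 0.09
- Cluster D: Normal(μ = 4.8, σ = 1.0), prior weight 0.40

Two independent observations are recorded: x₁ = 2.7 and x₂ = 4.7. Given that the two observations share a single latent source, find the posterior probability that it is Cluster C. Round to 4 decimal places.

0.3762

P(component k | x) = π_k·f_k(x) / marginal(x), where marginal(x) = Σ_j π_j·f_j(x).
Since both observations come from the same component, the likelihood for component k is f_k(x₁)·f_k(x₂).
  p_A = [(1/(1.3·√(2π)))·exp(−(2.7−-0.2)²/(2·1.3²)) = 0.306879·exp(-2.48817) = 0.02549] × [0.00025231] = 6.43138e-06
  p_B = [(1/(0.6·√(2π)))·exp(−(2.7−-0.1)²/(2·0.6²)) = 0.664904·exp(-10.88889) = 1.24101e-05] × [8.42045e-15] = 1.04498e-19
  p_C = [(1/(1.1·√(2π)))·exp(−(2.7−3.2)²/(2·1.1²)) = 0.362675·exp(-0.10331) = 0.327079] × [0.14313] = 0.0468148
  p_D = [(1/(1.0·√(2π)))·exp(−(2.7−4.8)²/(2·1.0²)) = 0.398942·exp(-2.20500) = 0.0439836] × [0.396953] = 0.0174594
Weight by the priors:
  π_A·p_A = 0.20 × 6.43138e-06 = 1.28628e-06
  π_B·p_B = 0.31 × 1.04498e-19 = 3.23945e-20
  π_C·p_C = 0.09 × 0.0468148 = 0.00421333
  π_D·p_D = 0.40 × 0.0174594 = 0.00698376
Normaliser: 1.28628e-06 + 3.23945e-20 + 0.00421333 + 0.00698376 = 0.0111984
P(Cluster C | x₁,x₂) ≈ 0.3762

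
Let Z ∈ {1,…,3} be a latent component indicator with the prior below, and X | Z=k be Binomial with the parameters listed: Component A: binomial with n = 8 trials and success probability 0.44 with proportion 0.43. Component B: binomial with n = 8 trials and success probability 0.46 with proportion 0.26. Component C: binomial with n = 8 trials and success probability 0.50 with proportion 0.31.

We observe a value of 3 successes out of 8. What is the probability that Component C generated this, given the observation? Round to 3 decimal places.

The responsibility of component k is π_k f_k(x) divided by Σ_j π_j f_j(x).
Evaluate each component's likelihood at the observed value:
  f_A = C(8,3)·0.44^3·0.56^5 = 56·0.085184·0.0550732 = 0.262716
  f_B = C(8,3)·0.46^3·0.54^5 = 56·0.097336·0.0459165 = 0.250282
  f_C = C(8,3)·0.50^3·0.50^5 = 56·0.125·0.03125 = 0.21875
Weight by the priors:
  π_A·f_A = 0.43 × 0.262716 = 0.112968
  π_B·f_B = 0.26 × 0.250282 = 0.0650734
  π_C·f_C = 0.31 × 0.21875 = 0.0678125
Marginal: 0.112968 + 0.0650734 + 0.0678125 = 0.245854
Responsibility of Component C: 0.0678125 / 0.245854 ≈ 0.276

0.276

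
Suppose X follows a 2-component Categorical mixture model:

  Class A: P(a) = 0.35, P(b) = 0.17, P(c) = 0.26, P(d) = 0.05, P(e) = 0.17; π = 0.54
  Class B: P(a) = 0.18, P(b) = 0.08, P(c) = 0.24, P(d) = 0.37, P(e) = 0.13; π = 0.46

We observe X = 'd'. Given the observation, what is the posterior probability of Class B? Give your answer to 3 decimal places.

0.863

By Bayes' theorem, P(k | x) = π_k f_k(x) / Σ_j π_j f_j(x).
Categorical probabilities:
  L_A = P(d | comp) = 0.05
  L_B = P(d | comp) = 0.37
Multiply by the mixture weights:
  π_A·L_A = 0.54 × 0.05 = 0.027
  π_B·L_B = 0.46 × 0.37 = 0.1702
Evidence: 0.027 + 0.1702 = 0.1972
Responsibility of Class B: 0.1702 / 0.1972 ≈ 0.863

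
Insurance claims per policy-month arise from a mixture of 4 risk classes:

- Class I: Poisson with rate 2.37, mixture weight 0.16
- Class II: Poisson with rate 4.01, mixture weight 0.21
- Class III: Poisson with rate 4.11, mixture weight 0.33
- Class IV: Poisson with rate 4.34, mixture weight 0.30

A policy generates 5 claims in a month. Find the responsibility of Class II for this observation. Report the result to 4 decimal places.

Posterior ∝ prior × likelihood, so P(k | x) ∝ π_k f_k(x); normalise over all components.
Poisson probabilities:
  p_I = 0.0582482
  p_II = 0.156682
  p_III = 0.160353
  p_IV = 0.167274
Unnormalised posteriors:
  π_I·p_I = 0.16 × 0.0582482 = 0.00931971
  π_II·p_II = 0.21 × 0.156682 = 0.0329033
  π_III·p_III = 0.33 × 0.160353 = 0.0529165
  π_IV·p_IV = 0.30 × 0.167274 = 0.0501823
Evidence: 0.00931971 + 0.0329033 + 0.0529165 + 0.0501823 = 0.145322
Responsibility of Class II: 0.0329033 / 0.145322 ≈ 0.2264

0.2264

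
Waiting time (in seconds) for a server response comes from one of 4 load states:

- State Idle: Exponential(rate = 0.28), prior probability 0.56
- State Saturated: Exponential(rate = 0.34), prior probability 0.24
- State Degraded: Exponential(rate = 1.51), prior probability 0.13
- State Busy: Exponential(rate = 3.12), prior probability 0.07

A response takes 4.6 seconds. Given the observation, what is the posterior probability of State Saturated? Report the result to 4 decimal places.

0.2822

Apply Bayes' rule: the posterior for each component is proportional to its prior times its likelihood at x.
Exponential densities:
  L_Idle = 0.28·e^(−0.28·4.6) = 0.28·e^(−1.2880) = 0.0772301
  L_Saturated = 0.34·e^(−0.34·4.6) = 0.34·e^(−1.5640) = 0.071161
  L_Degraded = 1.51·e^(−1.51·4.6) = 1.51·e^(−6.9460) = 0.00145334
  L_Busy = 3.12·e^(−3.12·4.6) = 3.12·e^(−14.3520) = 1.82457e-06
Multiply by the mixture weights:
  π_Idle·L_Idle = 0.56 × 0.0772301 = 0.0432489
  π_Saturated·L_Saturated = 0.24 × 0.071161 = 0.0170787
  π_Degraded·L_Degraded = 0.13 × 0.00145334 = 0.000188934
  π_Busy·L_Busy = 0.07 × 1.82457e-06 = 1.2772e-07
Normaliser: 0.0432489 + 0.0170787 + 0.000188934 + 1.2772e-07 = 0.0605166
Responsibility of State Saturated: 0.0170787 / 0.0605166 ≈ 0.2822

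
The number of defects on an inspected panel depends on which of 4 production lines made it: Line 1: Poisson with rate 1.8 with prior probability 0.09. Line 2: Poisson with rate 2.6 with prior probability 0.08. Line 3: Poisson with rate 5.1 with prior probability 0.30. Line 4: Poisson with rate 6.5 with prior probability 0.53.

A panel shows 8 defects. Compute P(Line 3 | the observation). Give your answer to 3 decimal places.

0.247

The responsibility of component k is w_k f_k(x) divided by Σ_j w_j f_j(x).
Evaluate each component's likelihood at the observed value:
  p_1 = e^(−1.8)·1.8^8/8! = 0.000451783
  p_2 = e^(−2.6)·2.6^8/8! = 0.00384681
  p_3 = e^(−5.1)·5.1^8/8! = 0.0692052
  p_4 = e^(−6.5)·6.5^8/8! = 0.118815
Unnormalised posteriors:
  w_1·p_1 = 0.09 × 0.000451783 = 4.06604e-05
  w_2·p_2 = 0.08 × 0.00384681 = 0.000307745
  w_3·p_3 = 0.30 × 0.0692052 = 0.0207616
  w_4·p_4 = 0.53 × 0.118815 = 0.0629721
Normaliser: 4.06604e-05 + 0.000307745 + 0.0207616 + 0.0629721 = 0.0840821
P(Line 3 | x) ≈ 0.247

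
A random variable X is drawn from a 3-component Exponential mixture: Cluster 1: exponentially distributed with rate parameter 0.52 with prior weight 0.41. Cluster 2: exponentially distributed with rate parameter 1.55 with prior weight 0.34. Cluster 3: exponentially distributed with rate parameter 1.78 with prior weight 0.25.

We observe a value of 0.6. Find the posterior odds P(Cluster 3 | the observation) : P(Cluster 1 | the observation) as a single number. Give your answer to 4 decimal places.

0.9800

Only the two components matter; the odds are (w_i f_i(x)) / (w_j f_j(x)).
Evaluate each component's likelihood at the observed value:
  L_1 = 0.38063
  L_2 = 0.611558
  L_3 = 0.611777
0.152944 / 0.156058 ≈ 0.9800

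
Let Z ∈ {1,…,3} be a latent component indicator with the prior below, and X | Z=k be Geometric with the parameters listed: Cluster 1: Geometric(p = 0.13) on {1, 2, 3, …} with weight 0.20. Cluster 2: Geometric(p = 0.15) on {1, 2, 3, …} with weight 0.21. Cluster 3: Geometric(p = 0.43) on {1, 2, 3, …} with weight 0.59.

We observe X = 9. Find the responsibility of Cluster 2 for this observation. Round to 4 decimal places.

The responsibility of component k is w_k f_k(x) divided by Σ_j w_j f_j(x).
Evaluate each component's likelihood at the observed value:
  f_1 = 0.13·(1−0.13)^8 = 0.13·0.328212 = 0.0426675
  f_2 = 0.15·(1−0.15)^8 = 0.15·0.272491 = 0.0408736
  f_3 = 0.43·(1−0.43)^8 = 0.43·0.0111429 = 0.00479145
Weight by the priors:
  w_1·f_1 = 0.20 × 0.0426675 = 0.0085335
  w_2·f_2 = 0.21 × 0.0408736 = 0.00858345
  w_3·f_3 = 0.59 × 0.00479145 = 0.00282696
Evidence: 0.0085335 + 0.00858345 + 0.00282696 = 0.0199439
P(Cluster 2 | 9) = 0.00858345 / 0.0199439 ≈ 0.4304

0.4304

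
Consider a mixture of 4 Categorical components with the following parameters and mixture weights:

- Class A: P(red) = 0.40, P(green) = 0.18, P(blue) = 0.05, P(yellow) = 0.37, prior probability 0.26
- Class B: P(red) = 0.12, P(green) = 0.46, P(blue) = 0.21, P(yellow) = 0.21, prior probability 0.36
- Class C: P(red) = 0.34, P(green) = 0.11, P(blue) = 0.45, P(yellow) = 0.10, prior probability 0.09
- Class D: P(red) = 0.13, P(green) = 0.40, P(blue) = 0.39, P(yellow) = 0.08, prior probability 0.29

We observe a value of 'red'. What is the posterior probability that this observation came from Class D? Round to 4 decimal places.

0.1749

P(component k | x) = π_k·f_k(x) / marginal(x), where marginal(x) = Σ_j π_j·f_j(x).
Component likelihoods at x = 'red':
  f_A = P(red | comp) = 0.40
  f_B = P(red | comp) = 0.12
  f_C = P(red | comp) = 0.34
  f_D = P(red | comp) = 0.13
Unnormalised posteriors:
  π_A·f_A = 0.26 × 0.4 = 0.104
  π_B·f_B = 0.36 × 0.12 = 0.0432
  π_C·f_C = 0.09 × 0.34 = 0.0306
  π_D·f_D = 0.29 × 0.13 = 0.0377
Marginal: 0.104 + 0.0432 + 0.0306 + 0.0377 = 0.2155
So the posterior for Class D is 0.0377 / 0.2155 ≈ 0.1749.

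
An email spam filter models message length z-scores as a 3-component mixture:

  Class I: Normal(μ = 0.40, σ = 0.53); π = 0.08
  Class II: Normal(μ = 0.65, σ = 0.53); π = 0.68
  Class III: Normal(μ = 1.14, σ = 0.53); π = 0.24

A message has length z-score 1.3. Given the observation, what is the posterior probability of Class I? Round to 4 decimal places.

P(component k | x) = π_k·f_k(x) / marginal(x), where marginal(x) = Σ_j π_j·f_j(x).
Component likelihoods at x = 1.3:
  f_I = (1/(0.53·√(2π)))·exp(−(1.3−0.40)²/(2·0.53²)) = 0.752721·exp(-1.44179) = 0.178021
  f_II = (1/(0.53·√(2π)))·exp(−(1.3−0.65)²/(2·0.53²)) = 0.752721·exp(-0.75205) = 0.354833
  f_III = (1/(0.53·√(2π)))·exp(−(1.3−1.14)²/(2·0.53²)) = 0.752721·exp(-0.04557) = 0.719191
Prior × likelihood for each component:
  π_I·f_I = 0.08 × 0.178021 = 0.0142417
  π_II·f_II = 0.68 × 0.354833 = 0.241287
  π_III·f_III = 0.24 × 0.719191 = 0.172606
Evidence: 0.0142417 + 0.241287 + 0.172606 = 0.428134
So the posterior for Class I is 0.0142417 / 0.428134 ≈ 0.0333.

0.0333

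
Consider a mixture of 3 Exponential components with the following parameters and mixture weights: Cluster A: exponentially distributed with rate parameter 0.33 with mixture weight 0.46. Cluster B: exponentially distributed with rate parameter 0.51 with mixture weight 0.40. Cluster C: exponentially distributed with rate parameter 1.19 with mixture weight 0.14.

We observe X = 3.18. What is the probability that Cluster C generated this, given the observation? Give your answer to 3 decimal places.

Apply Bayes' rule: the posterior for each component is proportional to its prior times its likelihood at x.
Evaluate each component's likelihood at the observed value:
  f_A = 0.33·e^(−0.33·3.18) = 0.33·e^(−1.0494) = 0.115549
  f_B = 0.51·e^(−0.51·3.18) = 0.51·e^(−1.6218) = 0.100747
  f_C = 1.19·e^(−1.19·3.18) = 1.19·e^(−3.7842) = 0.0270452
Multiply by the mixture weights:
  w_A·f_A = 0.46 × 0.115549 = 0.0531524
  w_B·f_B = 0.40 × 0.100747 = 0.0402987
  w_C·f_C = 0.14 × 0.0270452 = 0.00378632
Evidence: 0.0531524 + 0.0402987 + 0.00378632 = 0.0972375
P(Cluster C | 3.18) = 0.00378632 / 0.0972375 ≈ 0.039

0.039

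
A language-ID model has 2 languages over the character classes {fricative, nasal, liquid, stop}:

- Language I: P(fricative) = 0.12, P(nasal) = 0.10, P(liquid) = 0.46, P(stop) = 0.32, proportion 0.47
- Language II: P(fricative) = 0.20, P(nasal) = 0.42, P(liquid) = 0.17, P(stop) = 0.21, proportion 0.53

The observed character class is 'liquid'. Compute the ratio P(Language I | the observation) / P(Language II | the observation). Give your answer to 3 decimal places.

The posterior odds equal the prior odds times the likelihood ratio: (π_i/π_j)·(f_i(x)/f_j(x)).
Evaluate each component's likelihood at the observed value:
  p_I = P(liquid | comp) = 0.46
  p_II = P(liquid | comp) = 0.17
Posterior odds = (π_I·p_I) / (π_II·p_II) = (0.47·0.46) / (0.53·0.17) = 0.2162 / 0.0901 ≈ 2.400

2.400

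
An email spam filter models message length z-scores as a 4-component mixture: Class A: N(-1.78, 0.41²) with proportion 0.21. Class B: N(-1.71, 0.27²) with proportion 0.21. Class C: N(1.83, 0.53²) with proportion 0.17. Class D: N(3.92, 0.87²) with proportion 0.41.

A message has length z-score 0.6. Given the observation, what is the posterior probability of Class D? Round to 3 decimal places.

By Bayes' theorem, P(k | x) = w_k f_k(x) / Σ_j w_j f_j(x).
Component likelihoods at x = 0.6:
  L_A = 4.68814e-08
  L_B = 1.88323e-16
  L_C = 0.0509449
  L_D = 0.000315625
Unnormalised posteriors:
  w_A·L_A = 0.21 × 4.68814e-08 = 9.84509e-09
  w_B·L_B = 0.21 × 1.88323e-16 = 3.95479e-17
  w_C·L_C = 0.17 × 0.0509449 = 0.00866063
  w_D·L_D = 0.41 × 0.000315625 = 0.000129406
Denominator: 9.84509e-09 + 3.95479e-17 + 0.00866063 + 0.000129406 = 0.00879004
So the posterior for Class D is 0.000129406 / 0.00879004 ≈ 0.015.

0.015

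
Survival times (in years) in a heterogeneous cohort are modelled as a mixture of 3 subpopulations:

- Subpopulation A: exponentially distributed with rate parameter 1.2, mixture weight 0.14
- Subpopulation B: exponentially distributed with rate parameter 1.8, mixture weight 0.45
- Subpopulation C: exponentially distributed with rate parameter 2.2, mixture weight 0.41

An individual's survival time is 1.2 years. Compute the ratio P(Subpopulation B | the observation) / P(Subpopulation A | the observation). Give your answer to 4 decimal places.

2.3468

Only the two components matter; the odds are (π_i f_i(x)) / (π_j f_j(x)).
Exponential densities:
  p_A = 0.284313
  p_B = 0.207585
  p_C = 0.156995
0.0934133 / 0.0398039 ≈ 2.3468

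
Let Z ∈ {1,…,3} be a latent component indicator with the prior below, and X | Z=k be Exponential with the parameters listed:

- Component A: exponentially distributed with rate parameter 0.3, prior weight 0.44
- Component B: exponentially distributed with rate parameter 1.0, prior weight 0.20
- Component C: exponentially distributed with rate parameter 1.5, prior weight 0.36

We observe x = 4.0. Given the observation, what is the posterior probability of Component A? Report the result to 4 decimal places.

Apply Bayes' rule: the posterior for each component is proportional to its prior times its likelihood at x.
Exponential densities:
  L_A = 0.3·e^(−0.3·4.0) = 0.3·e^(−1.2000) = 0.0903583
  L_B = 1.0·e^(−1.0·4.0) = 1.0·e^(−4.0000) = 0.0183156
  L_C = 1.5·e^(−1.5·4.0) = 1.5·e^(−6.0000) = 0.00371813
Unnormalised posteriors:
  π_A·L_A = 0.44 × 0.0903583 = 0.0397576
  π_B·L_B = 0.20 × 0.0183156 = 0.00366313
  π_C·L_C = 0.36 × 0.00371813 = 0.00133853
Marginal: 0.0397576 + 0.00366313 + 0.00133853 = 0.0447593
P(Component A | data) = 0.0397576 / 0.0447593 ≈ 0.8883

0.8883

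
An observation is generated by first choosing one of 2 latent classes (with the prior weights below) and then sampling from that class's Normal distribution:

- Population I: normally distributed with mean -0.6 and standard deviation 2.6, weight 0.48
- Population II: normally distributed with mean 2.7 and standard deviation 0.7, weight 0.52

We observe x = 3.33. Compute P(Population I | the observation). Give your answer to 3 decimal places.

Posterior ∝ prior × likelihood, so P(k | x) ∝ w_k f_k(x); normalise over all components.
Normal densities:
  L_I = (1/(2.6·√(2π)))·exp(−(3.33−-0.6)²/(2·2.6²)) = 0.153439·exp(-1.14237) = 0.0489564
  L_II = (1/(0.7·√(2π)))·exp(−(3.33−2.7)²/(2·0.7²)) = 0.569918·exp(-0.40500) = 0.380122
Unnormalised posteriors:
  w_I·L_I = 0.48 × 0.0489564 = 0.0234991
  w_II·L_II = 0.52 × 0.380122 = 0.197663
Denominator: 0.0234991 + 0.197663 = 0.221162
P(Population I | the observation) ≈ 0.106

0.106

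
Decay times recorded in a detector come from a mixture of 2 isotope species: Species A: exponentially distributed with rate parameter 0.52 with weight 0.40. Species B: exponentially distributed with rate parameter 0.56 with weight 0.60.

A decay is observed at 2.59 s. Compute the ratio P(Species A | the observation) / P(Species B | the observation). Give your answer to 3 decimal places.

0.687

The posterior odds equal the prior odds times the likelihood ratio: (π_i/π_j)·(f_i(x)/f_j(x)).
Evaluate each component's likelihood at the observed value:
  f_A = 0.52·e^(−0.52·2.59) = 0.52·e^(−1.3468) = 0.135237
  f_B = 0.56·e^(−0.56·2.59) = 0.56·e^(−1.4504) = 0.131307
0.0540948 / 0.0787841 ≈ 0.687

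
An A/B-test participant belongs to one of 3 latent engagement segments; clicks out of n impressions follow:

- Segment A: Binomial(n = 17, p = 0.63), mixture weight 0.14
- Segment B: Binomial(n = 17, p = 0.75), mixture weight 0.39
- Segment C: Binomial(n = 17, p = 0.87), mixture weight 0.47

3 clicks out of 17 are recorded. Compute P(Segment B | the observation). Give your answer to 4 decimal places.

The responsibility of component k is π_k f_k(x) divided by Σ_j π_j f_j(x).
Component likelihoods at x = 3 clicks out of 17:
  p_A = 0.000153234
  p_B = 1.06869e-06
  p_C = 1.76309e-10
Weight by the priors:
  π_A·p_A = 0.14 × 0.000153234 = 2.14527e-05
  π_B·p_B = 0.39 × 1.06869e-06 = 4.1679e-07
  π_C·p_C = 0.47 × 1.76309e-10 = 8.28651e-11
Normaliser: 2.14527e-05 + 4.1679e-07 + 8.28651e-11 = 2.18696e-05
So the posterior for Segment B is 4.1679e-07 / 2.18696e-05 ≈ 0.0191.

0.0191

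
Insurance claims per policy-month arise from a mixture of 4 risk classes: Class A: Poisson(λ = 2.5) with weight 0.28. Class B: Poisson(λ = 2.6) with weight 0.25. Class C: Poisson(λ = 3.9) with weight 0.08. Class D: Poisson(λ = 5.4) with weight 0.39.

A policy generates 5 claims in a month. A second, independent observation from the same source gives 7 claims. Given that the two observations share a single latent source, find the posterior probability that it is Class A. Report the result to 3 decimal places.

0.020

The responsibility of component k is π_k f_k(x) divided by Σ_j π_j f_j(x).
Since both observations come from the same component, the likelihood for component k is f_k(x₁)·f_k(x₂).
  L_A = [e^(−2.5)·2.5^5/5! = 0.0668009] × [0.00994062] = 0.000664043
  L_B = [e^(−2.6)·2.6^5/5! = 0.0735394] × [0.0118363] = 0.000870436
  L_C = [e^(−3.9)·3.9^5/5! = 0.152193] × [0.0551154] = 0.00838816
  L_D = [e^(−5.4)·5.4^5/5! = 0.172821] × [0.119987] = 0.0207364
Weight by the priors:
  π_A·L_A = 0.28 × 0.000664043 = 0.000185932
  π_B·L_B = 0.25 × 0.000870436 = 0.000217609
  π_C·L_C = 0.08 × 0.00838816 = 0.000671053
  π_D·L_D = 0.39 × 0.0207364 = 0.00808719
Evidence: 0.000185932 + 0.000217609 + 0.000671053 + 0.00808719 = 0.00916178
P(Class A | data) ≈ 0.020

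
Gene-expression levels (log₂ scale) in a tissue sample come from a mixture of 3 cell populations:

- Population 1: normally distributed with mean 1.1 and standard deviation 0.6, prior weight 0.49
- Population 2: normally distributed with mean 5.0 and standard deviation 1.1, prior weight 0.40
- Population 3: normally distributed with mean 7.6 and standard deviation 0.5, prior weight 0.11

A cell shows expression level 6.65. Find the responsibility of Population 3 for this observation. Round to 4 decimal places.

0.2346

The responsibility of component k is w_k f_k(x) divided by Σ_j w_j f_j(x).
Evaluate each component's likelihood at the observed value:
  L_1 = (1/(0.6·√(2π)))·exp(−(6.65−1.1)²/(2·0.6²)) = 0.664904·exp(-42.78125) = 1.75024e-19
  L_2 = (1/(1.1·√(2π)))·exp(−(6.65−5.0)²/(2·1.1²)) = 0.362675·exp(-1.12500) = 0.117743
  L_3 = (1/(0.5·√(2π)))·exp(−(6.65−7.6)²/(2·0.5²)) = 0.797885·exp(-1.80500) = 0.131232
Weight by the priors:
  w_1·L_1 = 0.49 × 1.75024e-19 = 8.57618e-20
  w_2·L_2 = 0.40 × 0.117743 = 0.0470973
  w_3·L_3 = 0.11 × 0.131232 = 0.0144355
Denominator: 8.57618e-20 + 0.0470973 + 0.0144355 = 0.0615328
P(Population 3 | 6.65) = 0.0144355 / 0.0615328 ≈ 0.2346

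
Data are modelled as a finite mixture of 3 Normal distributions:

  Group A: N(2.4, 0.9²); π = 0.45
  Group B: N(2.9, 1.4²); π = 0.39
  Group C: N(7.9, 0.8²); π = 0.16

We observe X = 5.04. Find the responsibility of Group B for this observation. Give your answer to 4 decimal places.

0.9242

P(component k | x) = P(Z=k)·f_k(x) / marginal(x), where marginal(x) = Σ_j P(Z=j)·f_j(x).
Component likelihoods at x = 5.04:
  p_A = (1/(0.9·√(2π)))·exp(−(5.04−2.4)²/(2·0.9²)) = 0.443269·exp(-4.30222) = 0.00600117
  p_B = (1/(1.4·√(2π)))·exp(−(5.04−2.9)²/(2·1.4²)) = 0.284959·exp(-1.16827) = 0.0885953
  p_C = (1/(0.8·√(2π)))·exp(−(5.04−7.9)²/(2·0.8²)) = 0.498678·exp(-6.39031) = 0.000836648
Multiply by the mixture weights:
  P(Z=A)·p_A = 0.45 × 0.00600117 = 0.00270053
  P(Z=B)·p_B = 0.39 × 0.0885953 = 0.0345522
  P(Z=C)·p_C = 0.16 × 0.000836648 = 0.000133864
Denominator: 0.00270053 + 0.0345522 + 0.000133864 = 0.0373866
P(Group B | x) = 0.0345522 / 0.0373866 ≈ 0.9242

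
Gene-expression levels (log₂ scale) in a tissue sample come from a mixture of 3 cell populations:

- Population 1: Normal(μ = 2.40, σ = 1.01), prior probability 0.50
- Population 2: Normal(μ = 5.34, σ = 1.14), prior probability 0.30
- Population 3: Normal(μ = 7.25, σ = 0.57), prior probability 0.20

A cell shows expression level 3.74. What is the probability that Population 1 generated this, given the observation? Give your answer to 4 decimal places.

Apply Bayes' rule: the posterior for each component is proportional to its prior times its likelihood at x.
Evaluate each component's likelihood at the observed value:
  L_1 = 0.163818
  L_2 = 0.130695
  L_3 = 4.0821e-09
Unnormalised posteriors:
  π_1·L_1 = 0.50 × 0.163818 = 0.081909
  π_2·L_2 = 0.30 × 0.130695 = 0.0392086
  π_3·L_3 = 0.20 × 4.0821e-09 = 8.16421e-10
Sum: 0.081909 + 0.0392086 + 8.16421e-10 = 0.121118
P(Population 1 | data) ≈ 0.6763

0.6763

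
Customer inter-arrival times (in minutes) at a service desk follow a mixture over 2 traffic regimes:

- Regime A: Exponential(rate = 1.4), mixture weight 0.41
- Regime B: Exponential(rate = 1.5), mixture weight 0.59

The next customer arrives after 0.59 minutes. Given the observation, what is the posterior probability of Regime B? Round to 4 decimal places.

Apply Bayes' rule: the posterior for each component is proportional to its prior times its likelihood at x.
Evaluate each component's likelihood at the observed value:
  L_A = 0.612916
  L_B = 0.619071
Prior × likelihood for each component:
  P(Z=A)·L_A = 0.41 × 0.612916 = 0.251295
  P(Z=B)·L_B = 0.59 × 0.619071 = 0.365252
Normaliser: 0.251295 + 0.365252 = 0.616548
P(Regime B | 0.59 minutes) ≈ 0.5924

0.5924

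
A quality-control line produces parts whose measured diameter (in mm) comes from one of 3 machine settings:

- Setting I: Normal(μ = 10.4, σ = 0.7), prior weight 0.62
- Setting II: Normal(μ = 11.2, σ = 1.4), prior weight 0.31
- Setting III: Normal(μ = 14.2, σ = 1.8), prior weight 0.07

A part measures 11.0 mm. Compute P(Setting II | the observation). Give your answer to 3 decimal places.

P(component k | x) = π_k·f_k(x) / marginal(x), where marginal(x) = Σ_j π_j·f_j(x).
Component likelihoods at x = 11.0 mm:
  p_I = 0.394707
  p_II = 0.282066
  p_III = 0.0456399
Multiply by the mixture weights:
  π_I·p_I = 0.62 × 0.394707 = 0.244719
  π_II·p_II = 0.31 × 0.282066 = 0.0874404
  π_III·p_III = 0.07 × 0.0456399 = 0.0031948
Evidence: 0.244719 + 0.0874404 + 0.0031948 = 0.335354
P(Setting II | x) = 0.0874404 / 0.335354 ≈ 0.261

0.261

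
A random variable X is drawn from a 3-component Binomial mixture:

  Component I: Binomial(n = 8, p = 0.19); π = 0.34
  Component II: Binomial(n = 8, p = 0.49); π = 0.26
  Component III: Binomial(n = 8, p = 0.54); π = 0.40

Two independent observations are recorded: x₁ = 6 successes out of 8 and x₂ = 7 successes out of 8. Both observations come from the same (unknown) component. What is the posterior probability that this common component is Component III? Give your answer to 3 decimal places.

P(component k | x) = w_k·f_k(x) / marginal(x), where marginal(x) = Σ_j w_j·f_j(x).
Since both observations come from the same component, the likelihood for component k is f_k(x₁)·f_k(x₂).
  f_I = [C(8,6)·0.19^6·0.81^2 = 28·4.70459e-05·0.6561 = 0.00086427] × [5.79229e-05] = 5.0061e-08
  f_II = [C(8,6)·0.49^6·0.51^2 = 28·0.0138413·0.2601 = 0.100803] × [0.0276715] = 0.00278938
  f_III = [C(8,6)·0.54^6·0.46^2 = 28·0.0247949·0.2116 = 0.146905] × [0.0492724] = 0.00723836
Unnormalised posteriors:
  w_I·f_I = 0.34 × 5.0061e-08 = 1.70208e-08
  w_II·f_II = 0.26 × 0.00278938 = 0.000725239
  w_III·f_III = 0.40 × 0.00723836 = 0.00289535
Marginal: 1.70208e-08 + 0.000725239 + 0.00289535 = 0.0036206
So the posterior for Component III is 0.00289535 / 0.0036206 ≈ 0.800.

0.800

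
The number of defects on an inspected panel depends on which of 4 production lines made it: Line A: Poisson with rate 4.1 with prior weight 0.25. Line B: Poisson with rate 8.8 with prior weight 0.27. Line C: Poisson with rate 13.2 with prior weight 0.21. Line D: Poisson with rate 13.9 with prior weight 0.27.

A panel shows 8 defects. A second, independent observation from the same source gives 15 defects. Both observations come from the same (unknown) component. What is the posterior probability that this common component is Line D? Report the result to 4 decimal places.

The responsibility of component k is P(Z=k) f_k(x) divided by Σ_j P(Z=j) f_j(x).
Since both observations come from the same component, the likelihood for component k is f_k(x₁)·f_k(x₂).
  L_A = [0.0328203] × [1.97084e-05] = 6.46835e-07
  L_B = [0.134446] × [0.0169414] = 0.00227771
  L_C = [0.0423042] × [0.0910798] = 0.00385306
  L_D = [0.0317618] × [0.0981814] = 0.00311841
Multiply by the mixture weights:
  P(Z=A)·L_A = 0.25 × 6.46835e-07 = 1.61709e-07
  P(Z=B)·L_B = 0.27 × 0.00227771 = 0.000614982
  P(Z=C)·L_C = 0.21 × 0.00385306 = 0.000809143
  P(Z=D)·L_D = 0.27 × 0.00311841 = 0.000841972
Sum: 1.61709e-07 + 0.000614982 + 0.000809143 + 0.000841972 = 0.00226626
Responsibility of Line D: 0.000841972 / 0.00226626 ≈ 0.3715

0.3715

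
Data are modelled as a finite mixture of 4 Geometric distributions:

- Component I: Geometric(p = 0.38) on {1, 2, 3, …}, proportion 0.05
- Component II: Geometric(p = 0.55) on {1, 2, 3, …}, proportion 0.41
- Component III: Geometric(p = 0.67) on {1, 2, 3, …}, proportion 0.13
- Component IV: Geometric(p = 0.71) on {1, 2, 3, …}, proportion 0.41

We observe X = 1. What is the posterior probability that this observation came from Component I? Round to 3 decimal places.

P(component k | x) = w_k·f_k(x) / marginal(x), where marginal(x) = Σ_j w_j·f_j(x).
Component likelihoods at x = 1:
  p_I = 0.38
  p_II = 0.55
  p_III = 0.67
  p_IV = 0.71
Unnormalised posteriors:
  w_I·p_I = 0.05 × 0.38 = 0.019
  w_II·p_II = 0.41 × 0.55 = 0.2255
  w_III·p_III = 0.13 × 0.67 = 0.0871
  w_IV·p_IV = 0.41 × 0.71 = 0.2911
Normaliser: 0.019 + 0.2255 + 0.0871 + 0.2911 = 0.6227
P(Component I | 1) = 0.019 / 0.6227 ≈ 0.031

0.031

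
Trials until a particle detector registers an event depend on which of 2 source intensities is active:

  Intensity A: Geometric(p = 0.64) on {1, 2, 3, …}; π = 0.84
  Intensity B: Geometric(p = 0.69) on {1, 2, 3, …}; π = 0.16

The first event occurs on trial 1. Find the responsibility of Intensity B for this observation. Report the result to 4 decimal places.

P(component k | x) = π_k·f_k(x) / marginal(x), where marginal(x) = Σ_j π_j·f_j(x).
Evaluate each component's likelihood at the observed value:
  f_A = 0.64·(1−0.64)^0 = 0.64·1 = 0.64
  f_B = 0.69·(1−0.69)^0 = 0.69·1 = 0.69
Multiply by the mixture weights:
  π_A·f_A = 0.84 × 0.64 = 0.5376
  π_B·f_B = 0.16 × 0.69 = 0.1104
Marginal: 0.5376 + 0.1104 = 0.648
P(Intensity B | x) ≈ 0.1704

0.1704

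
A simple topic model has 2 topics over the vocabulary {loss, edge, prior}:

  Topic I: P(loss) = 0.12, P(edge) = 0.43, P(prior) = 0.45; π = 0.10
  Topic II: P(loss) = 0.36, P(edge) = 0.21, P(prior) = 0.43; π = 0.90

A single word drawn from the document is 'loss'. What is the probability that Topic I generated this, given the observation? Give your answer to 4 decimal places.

0.0357

Posterior ∝ prior × likelihood, so P(k | x) ∝ P(Z=k) f_k(x); normalise over all components.
Component likelihoods at x = 'loss':
  p_I = 0.12
  p_II = 0.36
Prior × likelihood for each component:
  P(Z=I)·p_I = 0.10 × 0.12 = 0.012
  P(Z=II)·p_II = 0.90 × 0.36 = 0.324
Marginal: 0.012 + 0.324 = 0.336
P(Topic I | the observation) = 0.012 / 0.336 ≈ 0.0357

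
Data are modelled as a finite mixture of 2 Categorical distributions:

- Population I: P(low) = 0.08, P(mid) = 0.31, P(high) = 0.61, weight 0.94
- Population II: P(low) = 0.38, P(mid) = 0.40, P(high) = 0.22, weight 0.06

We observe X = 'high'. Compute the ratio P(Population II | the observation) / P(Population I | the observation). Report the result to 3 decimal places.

Posterior odds = (π_i f_i(x)) / (π_j f_j(x)); the normalising sum cancels.
Evaluate each component's likelihood at the observed value:
  f_I = P(high | comp) = 0.61
  f_II = P(high | comp) = 0.22
0.0132 / 0.5734 ≈ 0.023

0.023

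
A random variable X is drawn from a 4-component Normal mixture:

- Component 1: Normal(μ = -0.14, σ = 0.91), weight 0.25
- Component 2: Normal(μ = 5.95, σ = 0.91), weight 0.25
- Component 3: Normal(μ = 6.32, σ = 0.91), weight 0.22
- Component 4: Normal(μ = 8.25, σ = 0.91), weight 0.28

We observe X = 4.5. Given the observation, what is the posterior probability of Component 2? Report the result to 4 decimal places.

0.7019

P(component k | x) = w_k·f_k(x) / marginal(x), where marginal(x) = Σ_j w_j·f_j(x).
Normal densities:
  p_1 = (1/(0.91·√(2π)))·exp(−(4.5−-0.14)²/(2·0.91²)) = 0.438398·exp(-12.99940) = 9.91523e-07
  p_2 = (1/(0.91·√(2π)))·exp(−(4.5−5.95)²/(2·0.91²)) = 0.438398·exp(-1.26947) = 0.123181
  p_3 = (1/(0.91·√(2π)))·exp(−(4.5−6.32)²/(2·0.91²)) = 0.438398·exp(-2.00000) = 0.0593307
  p_4 = (1/(0.91·√(2π)))·exp(−(4.5−8.25)²/(2·0.91²)) = 0.438398·exp(-8.49082) = 9.00226e-05
Multiply by the mixture weights:
  w_1·p_1 = 0.25 × 9.91523e-07 = 2.47881e-07
  w_2·p_2 = 0.25 × 0.123181 = 0.0307953
  w_3·p_3 = 0.22 × 0.0593307 = 0.0130528
  w_4·p_4 = 0.28 × 9.00226e-05 = 2.52063e-05
Denominator: 2.47881e-07 + 0.0307953 + 0.0130528 + 2.52063e-05 = 0.0438735
P(Component 2 | x) ≈ 0.7019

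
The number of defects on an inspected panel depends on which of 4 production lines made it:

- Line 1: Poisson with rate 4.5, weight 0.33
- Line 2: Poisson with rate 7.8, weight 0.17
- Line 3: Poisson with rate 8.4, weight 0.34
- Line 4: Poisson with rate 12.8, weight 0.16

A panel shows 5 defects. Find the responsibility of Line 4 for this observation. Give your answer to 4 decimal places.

Apply Bayes' rule: the posterior for each component is proportional to its prior times its likelihood at x.
Poisson probabilities:
  p_1 = e^(−4.5)·4.5^5/5! = 0.170827
  p_2 = e^(−7.8)·7.8^5/5! = 0.0985814
  p_3 = e^(−8.4)·8.4^5/5! = 0.0783685
  p_4 = e^(−12.8)·12.8^5/5! = 0.00790495
Weight by the priors:
  π_1·p_1 = 0.33 × 0.170827 = 0.0563729
  π_2·p_2 = 0.17 × 0.0985814 = 0.0167588
  π_3·p_3 = 0.34 × 0.0783685 = 0.0266453
  π_4·p_4 = 0.16 × 0.00790495 = 0.00126479
Evidence: 0.0563729 + 0.0167588 + 0.0266453 + 0.00126479 = 0.101042
Responsibility of Line 4: 0.00126479 / 0.101042 ≈ 0.0125

0.0125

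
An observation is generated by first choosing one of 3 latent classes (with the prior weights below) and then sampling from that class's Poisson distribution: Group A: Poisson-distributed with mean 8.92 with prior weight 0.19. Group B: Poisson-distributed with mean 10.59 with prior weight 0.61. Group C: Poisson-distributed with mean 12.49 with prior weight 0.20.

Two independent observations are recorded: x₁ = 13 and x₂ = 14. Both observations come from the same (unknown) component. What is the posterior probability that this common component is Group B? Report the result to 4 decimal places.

0.5824

By Bayes' theorem, P(k | x) = w_k f_k(x) / Σ_j w_j f_j(x).
Since both observations come from the same component, the likelihood for component k is f_k(x₁)·f_k(x₂).
  L_A = [e^(−8.92)·8.92^13/13! = 0.048591] × [0.0309594] = 0.00150435
  L_B = [e^(−10.59)·10.59^13/13! = 0.0851508] × [0.0644105] = 0.0054846
  L_C = [e^(−12.49)·12.49^13/13! = 0.108816] × [0.0970795] = 0.0105638
Unnormalised posteriors:
  w_A·L_A = 0.19 × 0.00150435 = 0.000285826
  w_B·L_B = 0.61 × 0.0054846 = 0.00334561
  w_C·L_C = 0.20 × 0.0105638 = 0.00211276
Evidence: 0.000285826 + 0.00334561 + 0.00211276 = 0.0057442
P(Group B | x) ≈ 0.5824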